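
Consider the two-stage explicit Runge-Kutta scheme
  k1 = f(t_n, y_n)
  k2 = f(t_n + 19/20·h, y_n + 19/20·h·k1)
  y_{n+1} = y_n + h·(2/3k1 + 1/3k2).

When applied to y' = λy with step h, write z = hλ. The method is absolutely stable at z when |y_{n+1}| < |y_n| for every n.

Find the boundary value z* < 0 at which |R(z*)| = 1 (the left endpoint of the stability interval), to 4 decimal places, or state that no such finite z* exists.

left endpoint -3.1579.

Set f=λy, z=hλ:
  k1=λy_n ⇒ h·k1=z·y_n;  k2=λ(1+19/20z)y_n ⇒ h·k2=z(1+19/20z)y_n
  y_{n+1}/y_n = 1 + 2/3z + 1/3z(1+19/20z) = 1 + z + 19/60z²
  Hence R(z) = 1 + z + 19/60z².

Find x<0 with |R(x)|<1.
x=-1.44: |R|=0.2166
R=1: x+19/60x²=0 ⇒ x=−60/19=-3.1579; min R=1−1/(4·19/60)=0.2105>−1
Confirm numerically:
  x=-3.087: |R|=0.93070 <1
  x=-2.663: |R|=0.58266 <1
  x=-2.100: |R|=0.29650 <1
  x=-3.565: |R|=1.45959 >1
  x=-3.477: |R|=1.35135 >1
  x=-3.415: |R|=1.27804 >1
So |R|<1 on (-3.1579, 0).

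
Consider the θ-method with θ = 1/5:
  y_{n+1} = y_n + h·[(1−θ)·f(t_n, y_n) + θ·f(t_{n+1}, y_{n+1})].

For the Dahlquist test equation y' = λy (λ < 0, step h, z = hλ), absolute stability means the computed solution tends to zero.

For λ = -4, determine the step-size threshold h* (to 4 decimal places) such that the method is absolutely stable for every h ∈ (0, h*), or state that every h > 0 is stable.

(-3.3333,0); λ=-4 ⇒ h* = (10/3)/4 = 0.8333.

On y'=λy, z=hλ:
  y_{n+1} = y_n + z·[4/5·y_n + 1/5·y_{n+1}] ⇒ (1 − 1/5z)y_{n+1} = (1 + 4/5z)y_n
  R(z) = (1 + 4/5z)/(1 − 1/5z).

Find x<0 with |R(x)|<1.
x=-1.01: |R|=0.1597
R=−1: 1+4/5x = −1+1/5x ⇒ -3/5x=2 ⇒ x=2/(-3/5)=-3.3333
Confirm numerically:
  x=-3.263: |R|=0.97446 <1
  x=-3.138: |R|=0.92799 <1
  x=-2.521: |R|=0.67597 <1
  x=-3.849: |R|=1.17482 >1
  x=-3.672: |R|=1.11716 >1
  x=-3.360: |R|=1.00957 >1
Interval (-3.3333, 0).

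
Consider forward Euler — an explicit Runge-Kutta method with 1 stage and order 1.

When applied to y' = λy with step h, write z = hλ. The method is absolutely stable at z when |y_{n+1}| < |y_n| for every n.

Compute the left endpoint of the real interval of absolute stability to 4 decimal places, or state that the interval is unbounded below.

z* = -2.0000.

Set f=λy, z=hλ:
  order 1, 1-stage ⇒ R(z)=1+z
  (e.g. R(-1.19)=-0.19000, |R|=0.19000)

Boundary: |R(x)|=1, x<0.
x=-1.19: |R|=0.1900
|R(-2.34)|=1.3400 |R(-1.87)|=0.8700 |R(-1.63)|=0.6300
Bisect:
  x_lo=-2.4634 |R|=1.4634  x_hi=-0.0960 |R|=0.9040
  mid=-1.27972 |R|=0.27972 →hi
  mid=-1.87157 |R|=0.87157 →hi
  mid=-2.16749 |R|=1.16749 →lo
  mid=-2.01953 |R|=1.01953 →lo
  mid=-1.94555 |R|=0.94555 →hi
  mid=-1.98254 |R|=0.98254 →hi
  mid=-2.00103 |R|=1.00103 →lo
  mid=-1.99178 |R|=0.99178 →hi
  mid=-1.99641 |R|=0.99641 →hi
  ...
  [-2.00002,-1.99988] ⇒ x*=-2.0000
Stable set (-2.0000, 0).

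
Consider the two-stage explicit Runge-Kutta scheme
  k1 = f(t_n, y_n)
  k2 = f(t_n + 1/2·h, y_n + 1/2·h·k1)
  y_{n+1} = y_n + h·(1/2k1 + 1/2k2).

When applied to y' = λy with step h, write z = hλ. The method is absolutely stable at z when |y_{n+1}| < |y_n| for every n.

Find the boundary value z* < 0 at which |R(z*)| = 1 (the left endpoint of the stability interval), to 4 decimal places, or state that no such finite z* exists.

z* = -4.0000.

On y'=λy, z=hλ:
  k1=λy_n ⇒ h·k1=z·y_n;  k2=λ(1+1/2z)y_n ⇒ h·k2=z(1+1/2z)y_n
  y_{n+1}/y_n = 1 + 1/2z + 1/2z(1+1/2z) = 1 + z + 1/4z²
  Hence R(z) = 1 + z + 1/4z².

Boundary: |R(x)|=1, x<0.
x=-0.83: |R|=0.3422
R=1: x+1/4x²=0 ⇒ x=−4=-4.0000; min R=1−1/(4·1/4)=0.0000>−1
Confirm numerically:
  x=-3.840: |R|=0.84640 <1
  x=-2.813: |R|=0.16524 <1
  x=-2.300: |R|=0.02250 <1
  x=-4.459: |R|=1.51167 >1
  x=-4.054: |R|=1.05473 >1
So |R|<1 on (-4.0000, 0).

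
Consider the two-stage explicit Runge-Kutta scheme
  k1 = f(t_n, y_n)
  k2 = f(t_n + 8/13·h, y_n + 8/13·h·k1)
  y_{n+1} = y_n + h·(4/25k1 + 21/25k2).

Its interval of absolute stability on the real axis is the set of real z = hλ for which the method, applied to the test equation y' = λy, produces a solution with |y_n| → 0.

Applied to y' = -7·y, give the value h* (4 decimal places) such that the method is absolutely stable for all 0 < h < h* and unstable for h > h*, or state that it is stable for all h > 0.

(-1.9345,0); λ=-7 ⇒ h* = (325/168)/7 = 0.2764.

Set f=λy, z=hλ:
  k1=λy_n ⇒ h·k1=z·y_n;  k2=λ(1+8/13z)y_n ⇒ h·k2=z(1+8/13z)y_n
  y_{n+1}/y_n = 1 + 4/25z + 21/25z(1+8/13z) = 1 + z + 168/325z²
  so R(z) = 1 + z + 168/325z².

Find x<0 with |R(x)|<1.
x=-1.24: |R|=0.5548
R=1: x+168/325x²=0 ⇒ x=−325/168=-1.9345; min R=1−1/(4·168/325)=0.5164>−1
Confirm numerically:
  x=-1.741: |R|=0.82584 <1
  x=-1.636: |R|=0.74754 <1
  x=-1.049: |R|=0.51982 <1
  x=-0.846: |R|=0.52397 <1
  x=-2.532: |R|=1.78201 >1
  x=-2.155: |R|=1.24560 >1
Stable set (-1.9345, 0).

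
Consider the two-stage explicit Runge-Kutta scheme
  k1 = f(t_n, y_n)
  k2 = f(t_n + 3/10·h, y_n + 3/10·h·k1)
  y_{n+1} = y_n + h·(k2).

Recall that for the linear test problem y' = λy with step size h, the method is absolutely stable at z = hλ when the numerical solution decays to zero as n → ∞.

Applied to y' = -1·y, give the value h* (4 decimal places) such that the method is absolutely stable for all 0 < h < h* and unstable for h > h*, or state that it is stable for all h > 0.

(-3.3333,0); λ=-1 ⇒ h* = (10/3)/1 = 3.3333.

With y'=λy (z=hλ):
  k1=λy_n ⇒ h·k1=z·y_n;  k2=λ(1+3/10z)y_n ⇒ h·k2=z(1+3/10z)y_n
  y_{n+1}/y_n = 1 + z(1+3/10z) = 1 + z + 3/10z²
  R(z) = 1 + z + 3/10z².

Need |R(x)|<1, x<0.
x=-1.2: |R|=0.2320
R=1: x+3/10x²=0 ⇒ x=−10/3=-3.3333; min R=1−1/(4·3/10)=0.1667>−1
Confirm numerically:
  x=-2.928: |R|=0.64396 <1
  x=-2.799: |R|=0.55132 <1
  x=-2.496: |R|=0.37300 <1
  x=-3.894: |R|=1.65497 >1
  x=-3.532: |R|=1.21051 >1
So |R|<1 on (-3.3333, 0).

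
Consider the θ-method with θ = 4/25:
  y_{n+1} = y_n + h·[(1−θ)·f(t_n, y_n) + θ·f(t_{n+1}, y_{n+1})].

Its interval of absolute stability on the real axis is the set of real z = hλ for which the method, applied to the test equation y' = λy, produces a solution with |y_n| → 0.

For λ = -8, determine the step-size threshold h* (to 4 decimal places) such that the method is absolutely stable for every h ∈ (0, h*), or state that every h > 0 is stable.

(-2.9412,0); λ=-8 ⇒ h* = (50/17)/8 = 0.3676.

With y'=λy (z=hλ):
  y_{n+1} = y_n + z·[21/25·y_n + 4/25·y_{n+1}] ⇒ (1 − 4/25z)y_{n+1} = (1 + 21/25z)y_n
  R(z) = (1 + 21/25z)/(1 − 4/25z).

Need |R(x)|<1, x<0.
x=-1.63: |R|=0.2928
R=−1: 1+21/25x = −1+4/25x ⇒ -17/25x=2 ⇒ x=2/(-17/25)=-2.9412
Confirm numerically:
  x=-2.920: |R|=0.99019 <1
  x=-2.415: |R|=0.74192 <1
  x=-1.761: |R|=0.37389 <1
  x=-1.512: |R|=0.21747 <1
  x=-3.399: |R|=1.20165 >1
  x=-3.167: |R|=1.10192 >1
  x=-3.153: |R|=1.09574 >1
So |R|<1 on (-2.9412, 0).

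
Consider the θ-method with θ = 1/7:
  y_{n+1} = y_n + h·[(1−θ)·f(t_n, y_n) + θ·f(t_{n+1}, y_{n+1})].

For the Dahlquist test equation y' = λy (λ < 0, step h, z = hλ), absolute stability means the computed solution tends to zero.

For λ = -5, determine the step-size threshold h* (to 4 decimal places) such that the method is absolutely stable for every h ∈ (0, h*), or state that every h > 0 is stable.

(-2.8000,0); λ=-5 ⇒ h* = (14/5)/5 = 0.5600.

With y'=λy (z=hλ):
  y_{n+1} = y_n + z·[6/7·y_n + 1/7·y_{n+1}] ⇒ (1 − 1/7z)y_{n+1} = (1 + 6/7z)y_n
  Hence R(z) = (1 + 6/7z)/(1 − 1/7z).

Find x<0 with |R(x)|<1.
x=-1.07: |R|=0.0719
R=−1: 1+6/7x = −1+1/7x ⇒ -5/7x=2 ⇒ x=2/(-5/7)=-2.8000
Confirm numerically:
  x=-2.743: |R|=0.97075 <1
  x=-2.310: |R|=0.73684 <1
  x=-2.057: |R|=0.58982 <1
  x=-3.190: |R|=1.19136 >1
  x=-3.099: |R|=1.14803 >1
  x=-2.880: |R|=1.04049 >1
Interval (-2.8000, 0).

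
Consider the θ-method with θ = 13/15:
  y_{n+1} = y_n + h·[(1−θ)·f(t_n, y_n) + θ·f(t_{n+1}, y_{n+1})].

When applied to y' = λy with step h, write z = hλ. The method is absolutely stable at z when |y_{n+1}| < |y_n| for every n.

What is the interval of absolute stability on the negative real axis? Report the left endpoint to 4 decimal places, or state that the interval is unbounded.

interval (−∞, 0).

On y'=λy, z=hλ:
  y_{n+1} = y_n + z·[2/15·y_n + 13/15·y_{n+1}] ⇒ (1 − 13/15z)y_{n+1} = (1 + 2/15z)y_n
  Hence R(z) = (1 + 2/15z)/(1 − 13/15z).

Find x<0 with |R(x)|<1.
x=-0.5: |R|=0.6512
x=-2: |R|=0.2683
x=-10: |R|=0.0345
x=-100: |R|=0.1407
θ=13/15≥1/2 ⇒ |1+2/15x|<|1−13/15x| ∀x<0 ⇒ interval (−∞,0).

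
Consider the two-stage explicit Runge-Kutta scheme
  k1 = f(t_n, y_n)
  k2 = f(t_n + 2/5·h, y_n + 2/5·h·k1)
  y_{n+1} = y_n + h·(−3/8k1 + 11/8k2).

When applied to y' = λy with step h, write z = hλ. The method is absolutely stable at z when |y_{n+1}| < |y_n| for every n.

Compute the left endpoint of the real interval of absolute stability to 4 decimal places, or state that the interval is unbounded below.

On y'=λy, z=hλ:
  k1=λy_n ⇒ h·k1=z·y_n;  k2=λ(1+2/5z)y_n ⇒ h·k2=z(1+2/5z)y_n
  y_{n+1}/y_n = 1 − 3/8z + 11/8z(1+2/5z) = 1 + z + 11/20z²
  R(z) = 1 + z + 11/20z².

Need |R(x)|<1, x<0.
x=-0.82: |R|=0.5498
R=1: x+11/20x²=0 ⇒ x=−20/11=-1.8182; min R=1−1/(4·11/20)=0.5455>−1
Confirm numerically:
  x=-1.579: |R|=0.79228 <1
  x=-1.030: |R|=0.55350 <1
  x=-0.793: |R|=0.55287 <1
  x=-1.962: |R|=1.15519 >1
  x=-1.889: |R|=1.07358 >1
So |R|<1 on (-1.8182, 0).

left endpoint -1.8182.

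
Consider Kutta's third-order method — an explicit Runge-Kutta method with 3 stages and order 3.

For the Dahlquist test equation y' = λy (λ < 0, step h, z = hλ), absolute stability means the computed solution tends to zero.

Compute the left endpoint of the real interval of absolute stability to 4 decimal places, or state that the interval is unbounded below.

left endpoint -2.5127.

Set f=λy, z=hλ:
  order 3, 3-stage ⇒ R(z)=1+z+z^2/2+z^3/6
  (e.g. R(-0.85)=0.40890, |R|=0.40890)

Boundary: |R(x)|=1, x<0.
x=-0.85: |R|=0.4089
|R(-2.16)|=0.5068 |R(-1.86)|=0.2027 |R(-1.58)|=0.0108
Bisect:
  x_lo=-3.1054 |R|=2.2747  x_hi=-0.0547 |R|=0.9468
  mid=-1.58002 |R|=0.01080 →hi
  mid=-2.34269 |R|=0.74145 →hi
  mid=-2.72402 |R|=1.38272 →lo
  mid=-2.53336 |R|=1.03421 →lo
  mid=-2.43802 |R|=0.88130 →hi
  mid=-2.48569 |R|=0.95607 →hi
  mid=-2.50952 |R|=0.99471 →hi
  mid=-2.52144 |R|=1.01435 →lo
  mid=-2.51548 |R|=1.00451 →lo
  ...
  [-2.51288,-2.51269] ⇒ x*=-2.5127
So |R|<1 on (-2.5127, 0).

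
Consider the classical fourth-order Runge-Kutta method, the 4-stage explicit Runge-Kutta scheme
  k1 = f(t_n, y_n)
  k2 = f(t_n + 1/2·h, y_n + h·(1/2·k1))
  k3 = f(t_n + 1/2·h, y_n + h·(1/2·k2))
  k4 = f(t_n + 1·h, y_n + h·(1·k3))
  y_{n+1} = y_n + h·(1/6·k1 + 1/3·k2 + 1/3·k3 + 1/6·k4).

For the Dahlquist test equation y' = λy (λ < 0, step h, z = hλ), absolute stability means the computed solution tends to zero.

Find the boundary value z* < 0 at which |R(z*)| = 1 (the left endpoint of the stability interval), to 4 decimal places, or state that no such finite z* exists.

Test eqn y'=λy, z=hλ:
  order 4, 4-stage ⇒ R(z)=1+z+z^2/2+z^3/6+z^4/24
  (e.g. R(-0.79)=0.45611, |R|=0.45611)

Solve |R(x)|<1 on ℝ⁻.
x=-0.79: |R|=0.4561
|R(-3.02)|=1.4155 |R(-1.2)|=0.3184 |R(-0.58)|=0.5604
Bisect:
  x_lo=-3.4977 |R|=2.7239  x_hi=-0.1243 |R|=0.8831
  mid=-1.81101 |R|=0.28712 →hi
  mid=-2.65438 |R|=0.81991 →hi
  mid=-3.07606 |R|=1.53451 →lo
  mid=-2.86522 |R|=1.12735 →lo
  mid=-2.75980 |R|=0.96224 →hi
  mid=-2.81251 |R|=1.04182 →lo
  mid=-2.78616 |R|=1.00130 →lo
  mid=-2.77298 |R|=0.98159 →hi
  ...
  [-2.78533,-2.78513] ⇒ x*=-2.7853
So |R|<1 on (-2.7853, 0).

left endpoint -2.7853.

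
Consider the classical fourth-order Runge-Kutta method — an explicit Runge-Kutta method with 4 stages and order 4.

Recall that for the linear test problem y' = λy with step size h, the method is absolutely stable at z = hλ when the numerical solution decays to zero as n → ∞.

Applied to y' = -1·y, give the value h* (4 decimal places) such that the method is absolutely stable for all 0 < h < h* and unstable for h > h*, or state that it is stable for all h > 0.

Set f=λy, z=hλ:
  order 4, 4-stage ⇒ R(z)=1+z+z^2/2+z^3/6+z^4/24
  (e.g. R(-0.61)=0.54399, |R|=0.54399)

Boundary: |R(x)|=1, x<0.
x=-0.61: |R|=0.5440
|R(-2.34)|=0.5116 |R(-1.09)|=0.3470 |R(-0.76)|=0.4695
Bisect:
  x_lo=-3.6004 |R|=3.1041  x_hi=-0.3048 |R|=0.7373
  mid=-1.95262 |R|=0.31865 →hi
  mid=-2.77652 |R|=0.98686 →hi
  mid=-3.18848 |R|=1.79864 →lo
  mid=-2.98250 |R|=1.34038 →lo
  mid=-2.87951 |R|=1.15160 →lo
  mid=-2.82802 |R|=1.06635 →lo
  mid=-2.80227 |R|=1.02590 →lo
  mid=-2.78940 |R|=1.00621 →lo
  mid=-2.78296 |R|=0.99649 →hi
  ...
  [-2.78538,-2.78517] ⇒ x*=-2.7853
Interval (-2.7853, 0).

(-2.7853,0); λ=-1 ⇒ h* = 2.7853.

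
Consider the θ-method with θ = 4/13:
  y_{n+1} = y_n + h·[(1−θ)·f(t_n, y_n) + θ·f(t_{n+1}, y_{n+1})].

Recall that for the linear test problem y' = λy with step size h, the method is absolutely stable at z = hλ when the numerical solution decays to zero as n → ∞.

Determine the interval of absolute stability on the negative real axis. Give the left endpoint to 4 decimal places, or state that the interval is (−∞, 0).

With y'=λy (z=hλ):
  y_{n+1} = y_n + z·[9/13·y_n + 4/13·y_{n+1}] ⇒ (1 − 4/13z)y_{n+1} = (1 + 9/13z)y_n
  so R(z) = (1 + 9/13z)/(1 − 4/13z).

Find x<0 with |R(x)|<1.
x=-1.59: |R|=0.0677
R=−1: 1+9/13x = −1+4/13x ⇒ -5/13x=2 ⇒ x=2/(-5/13)=-5.2000
Confirm numerically:
  x=-4.034: |R|=0.79990 <1
  x=-3.497: |R|=0.68449 <1
  x=-3.400: |R|=0.66165 <1
  x=-5.504: |R|=1.04341 >1
  x=-5.330: |R|=1.01894 >1
Stable set (-5.2000, 0).

z∈(-5.2000,0).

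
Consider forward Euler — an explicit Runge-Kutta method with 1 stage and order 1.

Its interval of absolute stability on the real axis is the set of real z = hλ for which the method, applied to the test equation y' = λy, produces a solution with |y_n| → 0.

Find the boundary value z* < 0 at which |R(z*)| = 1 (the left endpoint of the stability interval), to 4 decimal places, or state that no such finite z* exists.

On y'=λy, z=hλ:
  order 1, 1-stage ⇒ R(z)=1+z
  (e.g. R(-1.39)=-0.39000, |R|=0.39000)

Boundary: |R(x)|=1, x<0.
x=-1.39: |R|=0.3900
|R(-2.16)|=1.1600 |R(-2.05)|=1.0500 |R(-0.68)|=0.3200
Bisect:
  x_lo=-2.7839 |R|=1.7839  x_hi=-0.1832 |R|=0.8168
  mid=-1.48354 |R|=0.48354 →hi
  mid=-2.13373 |R|=1.13373 →lo
  mid=-1.80864 |R|=0.80864 →hi
  mid=-1.97119 |R|=0.97119 →hi
  mid=-2.05246 |R|=1.05246 →lo
  mid=-2.01182 |R|=1.01182 →lo
  mid=-1.99150 |R|=0.99150 →hi
  mid=-2.00166 |R|=1.00166 →lo
  mid=-1.99658 |R|=0.99658 →hi
  ...
  [-2.00008,-1.99992] ⇒ x*=-2.0000
Interval (-2.0000, 0).

z* = -2.0000.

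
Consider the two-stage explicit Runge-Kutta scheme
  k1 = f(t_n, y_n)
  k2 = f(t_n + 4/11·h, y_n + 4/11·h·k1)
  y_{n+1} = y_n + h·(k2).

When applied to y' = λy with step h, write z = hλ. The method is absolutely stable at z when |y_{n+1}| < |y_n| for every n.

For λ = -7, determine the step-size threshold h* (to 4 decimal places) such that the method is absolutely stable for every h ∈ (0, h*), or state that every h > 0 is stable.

Set f=λy, z=hλ:
  k1=λy_n ⇒ h·k1=z·y_n;  k2=λ(1+4/11z)y_n ⇒ h·k2=z(1+4/11z)y_n
  y_{n+1}/y_n = 1 + z(1+4/11z) = 1 + z + 4/11z²
  so R(z) = 1 + z + 4/11z².

Solve |R(x)|<1 on ℝ⁻.
x=-1.39: |R|=0.3126
R=1: x+4/11x²=0 ⇒ x=−11/4=-2.7500; min R=1−1/(4·4/11)=0.3125>−1
Confirm numerically:
  x=-2.535: |R|=0.80181 <1
  x=-1.835: |R|=0.38945 <1
  x=-1.111: |R|=0.33784 <1
  x=-1.101: |R|=0.33980 <1
  x=-3.176: |R|=1.49199 >1
  x=-2.946: |R|=1.20997 >1
Stable set (-2.7500, 0).

(-2.7500,0); λ=-7 ⇒ h* = (11/4)/7 = 0.3929.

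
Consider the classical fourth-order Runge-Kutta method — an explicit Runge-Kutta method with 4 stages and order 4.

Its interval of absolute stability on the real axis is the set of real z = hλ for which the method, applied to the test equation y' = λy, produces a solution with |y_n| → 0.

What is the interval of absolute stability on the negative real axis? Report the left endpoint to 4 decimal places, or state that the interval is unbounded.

On y'=λy, z=hλ:
  order 4, 4-stage ⇒ R(z)=1+z+z^2/2+z^3/6+z^4/24
  (e.g. R(-1.65)=0.27140, |R|=0.27140)

Boundary: |R(x)|=1, x<0.
x=-1.65: |R|=0.2714
|R(-1.54)|=0.2714 |R(-1.29)|=0.2997 |R(-0.87)|=0.4226
Bisect:
  x_lo=-3.4018 |R|=2.4031  x_hi=-0.3057 |R|=0.7366
  mid=-1.85373 |R|=0.29477 →hi
  mid=-2.62776 |R|=0.78733 →hi
  mid=-3.01478 |R|=1.40483 →lo
  mid=-2.82127 |R|=1.05561 →lo
  mid=-2.72452 |R|=0.91217 →hi
  mid=-2.77289 |R|=0.98147 →hi
  mid=-2.79708 |R|=1.01792 →lo
  mid=-2.78499 |R|=0.99954 →hi
  mid=-2.79104 |R|=1.00869 →lo
  ...
  [-2.78537,-2.78518] ⇒ x*=-2.7853
Interval (-2.7853, 0).

(-2.7853, 0).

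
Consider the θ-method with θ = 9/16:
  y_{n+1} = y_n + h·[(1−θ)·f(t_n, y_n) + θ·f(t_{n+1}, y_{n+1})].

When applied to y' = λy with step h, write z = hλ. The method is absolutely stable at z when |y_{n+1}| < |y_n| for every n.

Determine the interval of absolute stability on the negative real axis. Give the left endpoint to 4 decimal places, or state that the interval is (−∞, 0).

interval (−∞, 0).

Set f=λy, z=hλ:
  y_{n+1} = y_n + z·[7/16·y_n + 9/16·y_{n+1}] ⇒ (1 − 9/16z)y_{n+1} = (1 + 7/16z)y_n
  Hence R(z) = (1 + 7/16z)/(1 − 9/16z).

Find x<0 with |R(x)|<1.
x=-0.4: |R|=0.6735
x=-2: |R|=0.0588
x=-10: |R|=0.5094
x=-100: |R|=0.7467
θ=9/16≥1/2 ⇒ |1+7/16x|<|1−9/16x| ∀x<0 ⇒ interval (−∞,0).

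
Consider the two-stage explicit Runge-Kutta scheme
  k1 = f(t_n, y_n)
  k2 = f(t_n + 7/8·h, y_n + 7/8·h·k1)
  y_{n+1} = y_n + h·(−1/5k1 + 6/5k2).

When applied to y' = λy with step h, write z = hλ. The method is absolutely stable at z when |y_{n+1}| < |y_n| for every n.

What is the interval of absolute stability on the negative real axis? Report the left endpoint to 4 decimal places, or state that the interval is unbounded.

Set f=λy, z=hλ:
  k1=λy_n ⇒ h·k1=z·y_n;  k2=λ(1+7/8z)y_n ⇒ h·k2=z(1+7/8z)y_n
  y_{n+1}/y_n = 1 − 1/5z + 6/5z(1+7/8z) = 1 + z + 21/20z²
  R(z) = 1 + z + 21/20z².

Boundary: |R(x)|=1, x<0.
x=-1.26: |R|=1.4070
R=1: x+21/20x²=0 ⇒ x=−20/21=-0.9524; min R=1−1/(4·21/20)=0.7619>−1
Confirm numerically:
  x=-0.762: |R|=0.84768 <1
  x=-0.650: |R|=0.79363 <1
  x=-0.639: |R|=0.78974 <1
  x=-0.612: |R|=0.78127 <1
  x=-1.510: |R|=1.88411 >1
  x=-1.361: |R|=1.58394 >1
  x=-1.192: |R|=1.29991 >1
Interval (-0.9524, 0).

z∈(-0.9524,0).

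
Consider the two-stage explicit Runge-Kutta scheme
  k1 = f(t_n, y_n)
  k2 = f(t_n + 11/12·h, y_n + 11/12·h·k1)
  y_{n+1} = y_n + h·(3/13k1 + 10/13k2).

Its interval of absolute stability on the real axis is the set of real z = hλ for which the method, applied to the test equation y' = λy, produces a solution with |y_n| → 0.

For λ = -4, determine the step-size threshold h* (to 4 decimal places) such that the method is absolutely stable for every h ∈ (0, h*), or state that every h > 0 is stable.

(-1.4182,0); λ=-4 ⇒ h* = (78/55)/4 = 0.3545.

Set f=λy, z=hλ:
  k1=λy_n ⇒ h·k1=z·y_n;  k2=λ(1+11/12z)y_n ⇒ h·k2=z(1+11/12z)y_n
  y_{n+1}/y_n = 1 + 3/13z + 10/13z(1+11/12z) = 1 + z + 55/78z²
  R(z) = 1 + z + 55/78z².

Need |R(x)|<1, x<0.
x=-1.4: |R|=0.9821
R=1: x+55/78x²=0 ⇒ x=−78/55=-1.4182; min R=1−1/(4·55/78)=0.6455>−1
Confirm numerically:
  x=-0.921: |R|=0.67712 <1
  x=-0.874: |R|=0.66463 <1
  x=-0.632: |R|=0.64965 <1
  x=-0.594: |R|=0.65479 <1
  x=-1.861: |R|=1.58109 >1
  x=-1.659: |R|=1.28171 >1
Stable set (-1.4182, 0).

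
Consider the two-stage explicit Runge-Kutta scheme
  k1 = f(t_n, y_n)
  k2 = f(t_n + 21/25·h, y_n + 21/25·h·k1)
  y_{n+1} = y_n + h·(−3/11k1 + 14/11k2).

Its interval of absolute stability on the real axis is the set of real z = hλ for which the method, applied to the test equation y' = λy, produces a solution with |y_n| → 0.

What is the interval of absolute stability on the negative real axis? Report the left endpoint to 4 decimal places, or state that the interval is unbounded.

With y'=λy (z=hλ):
  k1=λy_n ⇒ h·k1=z·y_n;  k2=λ(1+21/25z)y_n ⇒ h·k2=z(1+21/25z)y_n
  y_{n+1}/y_n = 1 − 3/11z + 14/11z(1+21/25z) = 1 + z + 294/275z²
  so R(z) = 1 + z + 294/275z².

Boundary: |R(x)|=1, x<0.
x=-0.39: |R|=0.7726
R=1: x+294/275x²=0 ⇒ x=−275/294=-0.9354; min R=1−1/(4·294/275)=0.7662>−1
Confirm numerically:
  x=-0.724: |R|=0.83639 <1
  x=-0.675: |R|=0.81210 <1
  x=-0.624: |R|=0.79228 <1
  x=-0.381: |R|=0.77419 <1
  x=-1.254: |R|=1.42716 >1
  x=-1.210: |R|=1.35526 >1
Interval (-0.9354, 0).

z∈(-0.9354,0).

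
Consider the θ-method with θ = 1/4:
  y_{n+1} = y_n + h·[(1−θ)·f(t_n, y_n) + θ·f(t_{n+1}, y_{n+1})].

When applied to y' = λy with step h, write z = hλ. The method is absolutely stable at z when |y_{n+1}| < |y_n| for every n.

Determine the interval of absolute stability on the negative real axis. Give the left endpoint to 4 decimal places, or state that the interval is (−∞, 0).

(-4.0000, 0).

Set f=λy, z=hλ:
  y_{n+1} = y_n + z·[3/4·y_n + 1/4·y_{n+1}] ⇒ (1 − 1/4z)y_{n+1} = (1 + 3/4z)y_n
  Hence R(z) = (1 + 3/4z)/(1 − 1/4z).

Need |R(x)|<1, x<0.
x=-1.26: |R|=0.0418
R=−1: 1+3/4x = −1+1/4x ⇒ -1/2x=2 ⇒ x=2/(-1/2)=-4.0000
Confirm numerically:
  x=-3.114: |R|=0.75091 <1
  x=-1.953: |R|=0.31228 <1
  x=-1.720: |R|=0.20280 <1
  x=-4.522: |R|=1.12251 >1
  x=-4.452: |R|=1.10696 >1
  x=-4.416: |R|=1.09886 >1
Stable set (-4.0000, 0).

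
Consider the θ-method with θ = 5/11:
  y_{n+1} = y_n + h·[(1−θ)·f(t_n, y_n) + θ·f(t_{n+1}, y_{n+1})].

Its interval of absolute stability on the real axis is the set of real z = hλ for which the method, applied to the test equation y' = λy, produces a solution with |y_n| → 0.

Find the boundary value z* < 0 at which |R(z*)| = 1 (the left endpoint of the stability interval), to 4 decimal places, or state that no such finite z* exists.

z* = -22.0000.

Set f=λy, z=hλ:
  y_{n+1} = y_n + z·[6/11·y_n + 5/11·y_{n+1}] ⇒ (1 − 5/11z)y_{n+1} = (1 + 6/11z)y_n
  ⇒ R(z) = (1 + 6/11z)/(1 − 5/11z).

Solve |R(x)|<1 on ℝ⁻.
x=-1.33: |R|=0.1711
R=−1: 1+6/11x = −1+5/11x ⇒ -1/11x=2 ⇒ x=2/(-1/11)=-22.0000
Confirm numerically:
  x=-21.803: |R|=0.99836 <1
  x=-21.766: |R|=0.99805 <1
  x=-20.536: |R|=0.98712 <1
  x=-12.135: |R|=0.86236 <1
  x=-22.588: |R|=1.00474 >1
  x=-22.517: |R|=1.00418 >1
  x=-22.500: |R|=1.00405 >1
So |R|<1 on (-22.0000, 0).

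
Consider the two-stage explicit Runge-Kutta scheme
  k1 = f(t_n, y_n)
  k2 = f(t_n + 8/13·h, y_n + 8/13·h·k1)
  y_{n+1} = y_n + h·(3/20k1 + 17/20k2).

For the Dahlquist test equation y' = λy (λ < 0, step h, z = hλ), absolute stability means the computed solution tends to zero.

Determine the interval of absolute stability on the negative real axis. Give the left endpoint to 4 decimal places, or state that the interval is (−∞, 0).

Set f=λy, z=hλ:
  k1=λy_n ⇒ h·k1=z·y_n;  k2=λ(1+8/13z)y_n ⇒ h·k2=z(1+8/13z)y_n
  y_{n+1}/y_n = 1 + 3/20z + 17/20z(1+8/13z) = 1 + z + 34/65z²
  so R(z) = 1 + z + 34/65z².

Need |R(x)|<1, x<0.
x=-1.57: |R|=0.7193
R=1: x+34/65x²=0 ⇒ x=−65/34=-1.9118; min R=1−1/(4·34/65)=0.5221>−1
Confirm numerically:
  x=-1.555: |R|=0.70981 <1
  x=-1.359: |R|=0.60706 <1
  x=-0.899: |R|=0.52375 <1
  x=-0.830: |R|=0.53035 <1
  x=-2.482: |R|=1.74032 >1
  x=-2.288: |R|=1.45028 >1
  x=-2.040: |R|=1.13684 >1
So |R|<1 on (-1.9118, 0).

(-1.9118, 0).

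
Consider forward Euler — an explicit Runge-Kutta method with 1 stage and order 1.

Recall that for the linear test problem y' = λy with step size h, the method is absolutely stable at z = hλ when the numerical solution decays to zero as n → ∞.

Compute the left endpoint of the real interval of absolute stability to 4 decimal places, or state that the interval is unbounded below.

z* = -2.0000.

Set f=λy, z=hλ:
  order 1, 1-stage ⇒ R(z)=1+z
  (e.g. R(-0.5)=0.50000, |R|=0.50000)

Need |R(x)|<1, x<0.
x=-0.5: |R|=0.5000
|R(-1.9)|=0.9000 |R(-1.37)|=0.3700 |R(-1.25)|=0.2500
Bisect:
  x_lo=-2.5004 |R|=1.5004  x_hi=-0.1742 |R|=0.8258
  mid=-1.33731 |R|=0.33731 →hi
  mid=-1.91885 |R|=0.91885 →hi
  mid=-2.20961 |R|=1.20961 →lo
  mid=-2.06423 |R|=1.06423 →lo
  mid=-1.99154 |R|=0.99154 →hi
  mid=-2.02788 |R|=1.02788 →lo
  mid=-2.00971 |R|=1.00971 →lo
  mid=-2.00062 |R|=1.00062 →lo
  mid=-1.99608 |R|=0.99608 →hi
  ...
  [-2.00006,-1.99991] ⇒ x*=-2.0000
Stable set (-2.0000, 0).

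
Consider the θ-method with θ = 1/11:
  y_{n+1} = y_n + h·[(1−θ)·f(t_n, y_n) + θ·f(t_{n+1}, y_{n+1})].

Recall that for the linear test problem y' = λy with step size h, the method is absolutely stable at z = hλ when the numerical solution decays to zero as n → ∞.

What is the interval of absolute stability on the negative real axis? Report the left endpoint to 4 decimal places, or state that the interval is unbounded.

On y'=λy, z=hλ:
  y_{n+1} = y_n + z·[10/11·y_n + 1/11·y_{n+1}] ⇒ (1 − 1/11z)y_{n+1} = (1 + 10/11z)y_n
  R(z) = (1 + 10/11z)/(1 − 1/11z).

Need |R(x)|<1, x<0.
x=-1.46: |R|=0.2889
R=−1: 1+10/11x = −1+1/11x ⇒ -9/11x=2 ⇒ x=2/(-9/11)=-2.4444
Confirm numerically:
  x=-2.153: |R|=0.80058 <1
  x=-1.904: |R|=0.62306 <1
  x=-1.725: |R|=0.49116 <1
  x=-1.339: |R|=0.19369 <1
  x=-3.041: |R|=1.38238 >1
  x=-2.813: |R|=1.24014 >1
  x=-2.812: |R|=1.23950 >1
So |R|<1 on (-2.4444, 0).

(-2.4444, 0).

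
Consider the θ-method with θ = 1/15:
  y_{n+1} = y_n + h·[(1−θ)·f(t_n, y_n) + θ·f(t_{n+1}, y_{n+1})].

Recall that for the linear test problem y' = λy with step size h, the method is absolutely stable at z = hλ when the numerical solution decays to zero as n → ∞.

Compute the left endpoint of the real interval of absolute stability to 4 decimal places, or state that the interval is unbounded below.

With y'=λy (z=hλ):
  y_{n+1} = y_n + z·[14/15·y_n + 1/15·y_{n+1}] ⇒ (1 − 1/15z)y_{n+1} = (1 + 14/15z)y_n
  ⇒ R(z) = (1 + 14/15z)/(1 − 1/15z).

Need |R(x)|<1, x<0.
x=-1.49: |R|=0.3554
R=−1: 1+14/15x = −1+1/15x ⇒ -13/15x=2 ⇒ x=2/(-13/15)=-2.3077
Confirm numerically:
  x=-2.099: |R|=0.84134 <1
  x=-1.927: |R|=0.70763 <1
  x=-1.328: |R|=0.21999 <1
  x=-1.012: |R|=0.05196 <1
  x=-2.713: |R|=1.29747 >1
  x=-2.360: |R|=1.03917 >1
Interval (-2.3077, 0).

left endpoint -2.3077.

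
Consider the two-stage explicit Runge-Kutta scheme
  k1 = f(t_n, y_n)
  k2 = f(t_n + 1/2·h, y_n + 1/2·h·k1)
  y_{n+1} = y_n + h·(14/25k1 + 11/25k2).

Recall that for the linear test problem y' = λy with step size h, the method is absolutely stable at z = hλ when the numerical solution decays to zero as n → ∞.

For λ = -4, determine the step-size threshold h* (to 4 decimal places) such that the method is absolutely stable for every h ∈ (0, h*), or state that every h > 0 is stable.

Test eqn y'=λy, z=hλ:
  k1=λy_n ⇒ h·k1=z·y_n;  k2=λ(1+1/2z)y_n ⇒ h·k2=z(1+1/2z)y_n
  y_{n+1}/y_n = 1 + 14/25z + 11/25z(1+1/2z) = 1 + z + 11/50z²
  Hence R(z) = 1 + z + 11/50z².

Solve |R(x)|<1 on ℝ⁻.
x=-1.38: |R|=0.0390
R=1: x+11/50x²=0 ⇒ x=−50/11=-4.5455; min R=1−1/(4·11/50)=-0.1364>−1
Confirm numerically:
  x=-4.396: |R|=0.85546 <1
  x=-4.242: |R|=0.71680 <1
  x=-4.144: |R|=0.63400 <1
  x=-4.958: |R|=1.44999 >1
  x=-4.731: |R|=1.19312 >1
So |R|<1 on (-4.5455, 0).

(-4.5455,0); λ=-4 ⇒ h* = (50/11)/4 = 1.1364.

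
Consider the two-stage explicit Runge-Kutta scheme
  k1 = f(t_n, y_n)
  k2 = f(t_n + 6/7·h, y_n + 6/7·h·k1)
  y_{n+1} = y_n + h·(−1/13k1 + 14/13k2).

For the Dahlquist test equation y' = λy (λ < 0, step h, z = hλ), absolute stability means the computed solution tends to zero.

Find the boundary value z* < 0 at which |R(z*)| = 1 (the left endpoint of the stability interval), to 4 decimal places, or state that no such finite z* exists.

left endpoint -1.0833.

Test eqn y'=λy, z=hλ:
  k1=λy_n ⇒ h·k1=z·y_n;  k2=λ(1+6/7z)y_n ⇒ h·k2=z(1+6/7z)y_n
  y_{n+1}/y_n = 1 − 1/13z + 14/13z(1+6/7z) = 1 + z + 12/13z²
  so R(z) = 1 + z + 12/13z².

Find x<0 with |R(x)|<1.
x=-1.43: |R|=1.4576
R=1: x+12/13x²=0 ⇒ x=−13/12=-1.0833; min R=1−1/(4·12/13)=0.7292>−1
Confirm numerically:
  x=-0.844: |R|=0.81354 <1
  x=-0.837: |R|=0.80968 <1
  x=-0.714: |R|=0.75658 <1
  x=-0.444: |R|=0.73797 <1
  x=-1.661: |R|=1.88570 >1
  x=-1.107: |R|=1.02418 >1
Stable set (-1.0833, 0).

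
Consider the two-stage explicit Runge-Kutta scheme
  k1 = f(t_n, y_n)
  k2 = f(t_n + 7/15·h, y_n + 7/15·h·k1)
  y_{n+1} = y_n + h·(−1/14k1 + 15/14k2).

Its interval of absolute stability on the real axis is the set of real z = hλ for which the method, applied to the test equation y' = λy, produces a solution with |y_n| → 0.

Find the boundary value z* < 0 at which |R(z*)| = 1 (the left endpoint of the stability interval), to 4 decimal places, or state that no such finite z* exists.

z* = -2.0000.

On y'=λy, z=hλ:
  k1=λy_n ⇒ h·k1=z·y_n;  k2=λ(1+7/15z)y_n ⇒ h·k2=z(1+7/15z)y_n
  y_{n+1}/y_n = 1 − 1/14z + 15/14z(1+7/15z) = 1 + z + 1/2z²
  ⇒ R(z) = 1 + z + 1/2z².

Find x<0 with |R(x)|<1.
x=-0.53: |R|=0.6104
R=1: x+1/2x²=0 ⇒ x=−2=-2.0000; min R=1−1/(4·1/2)=0.5000>−1
Confirm numerically:
  x=-1.624: |R|=0.69469 <1
  x=-1.235: |R|=0.52761 <1
  x=-1.103: |R|=0.50530 <1
  x=-1.063: |R|=0.50198 <1
  x=-2.546: |R|=1.69506 >1
  x=-2.022: |R|=1.02224 >1
Stable set (-2.0000, 0).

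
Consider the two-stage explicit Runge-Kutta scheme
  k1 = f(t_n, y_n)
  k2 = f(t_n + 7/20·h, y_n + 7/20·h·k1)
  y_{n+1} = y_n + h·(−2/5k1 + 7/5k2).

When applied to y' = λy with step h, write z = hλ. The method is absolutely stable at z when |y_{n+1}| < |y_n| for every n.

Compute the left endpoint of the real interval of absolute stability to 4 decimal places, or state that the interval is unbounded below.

On y'=λy, z=hλ:
  k1=λy_n ⇒ h·k1=z·y_n;  k2=λ(1+7/20z)y_n ⇒ h·k2=z(1+7/20z)y_n
  y_{n+1}/y_n = 1 − 2/5z + 7/5z(1+7/20z) = 1 + z + 49/100z²
  R(z) = 1 + z + 49/100z².

Solve |R(x)|<1 on ℝ⁻.
x=-0.81: |R|=0.5115
R=1: x+49/100x²=0 ⇒ x=−100/49=-2.0408; min R=1−1/(4·49/100)=0.4898>−1
Confirm numerically:
  x=-1.924: |R|=0.88987 <1
  x=-1.345: |R|=0.54142 <1
  x=-1.327: |R|=0.53586 <1
  x=-2.573: |R|=1.67096 >1
  x=-2.551: |R|=1.63772 >1
  x=-2.425: |R|=1.45651 >1
Interval (-2.0408, 0).

z* = -2.0408.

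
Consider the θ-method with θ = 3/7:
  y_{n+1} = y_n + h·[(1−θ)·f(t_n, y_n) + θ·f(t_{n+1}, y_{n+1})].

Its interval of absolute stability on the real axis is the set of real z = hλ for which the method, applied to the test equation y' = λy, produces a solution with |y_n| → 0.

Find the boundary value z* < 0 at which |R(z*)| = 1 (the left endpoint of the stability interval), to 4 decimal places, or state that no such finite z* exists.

z* = -14.0000.

Test eqn y'=λy, z=hλ:
  y_{n+1} = y_n + z·[4/7·y_n + 3/7·y_{n+1}] ⇒ (1 − 3/7z)y_{n+1} = (1 + 4/7z)y_n
  Hence R(z) = (1 + 4/7z)/(1 − 3/7z).

Solve |R(x)|<1 on ℝ⁻.
x=-0.52: |R|=0.5748
R=−1: 1+4/7x = −1+3/7x ⇒ -1/7x=2 ⇒ x=2/(-1/7)=-14.0000
Confirm numerically:
  x=-12.682: |R|=0.97074 <1
  x=-10.712: |R|=0.91599 <1
  x=-6.625: |R|=0.72558 <1
  x=-14.182: |R|=1.00367 >1
  x=-14.095: |R|=1.00193 >1
So |R|<1 on (-14.0000, 0).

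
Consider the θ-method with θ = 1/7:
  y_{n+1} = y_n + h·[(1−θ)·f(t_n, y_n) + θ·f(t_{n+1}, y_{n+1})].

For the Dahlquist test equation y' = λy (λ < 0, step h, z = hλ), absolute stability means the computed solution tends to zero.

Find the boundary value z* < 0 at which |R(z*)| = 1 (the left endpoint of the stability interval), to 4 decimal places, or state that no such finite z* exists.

left endpoint -2.8000.

Test eqn y'=λy, z=hλ:
  y_{n+1} = y_n + z·[6/7·y_n + 1/7·y_{n+1}] ⇒ (1 − 1/7z)y_{n+1} = (1 + 6/7z)y_n
  Hence R(z) = (1 + 6/7z)/(1 − 1/7z).

Need |R(x)|<1, x<0.
x=-1.34: |R|=0.1247
R=−1: 1+6/7x = −1+1/7x ⇒ -5/7x=2 ⇒ x=2/(-5/7)=-2.8000
Confirm numerically:
  x=-2.211: |R|=0.68027 <1
  x=-1.834: |R|=0.45325 <1
  x=-1.380: |R|=0.15274 <1
  x=-1.313: |R|=0.10562 <1
  x=-3.349: |R|=1.26524 >1
  x=-3.252: |R|=1.22044 >1
  x=-3.164: |R|=1.17906 >1
Stable set (-2.8000, 0).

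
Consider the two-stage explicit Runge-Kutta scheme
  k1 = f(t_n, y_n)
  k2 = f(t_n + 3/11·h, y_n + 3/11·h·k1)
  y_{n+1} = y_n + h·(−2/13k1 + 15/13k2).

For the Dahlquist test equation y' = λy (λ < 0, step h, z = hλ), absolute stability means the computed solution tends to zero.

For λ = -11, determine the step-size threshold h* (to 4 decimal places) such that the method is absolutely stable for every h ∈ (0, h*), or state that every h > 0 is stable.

(-3.1778,0); λ=-11 ⇒ h* = (143/45)/11 = 0.2889.

On y'=λy, z=hλ:
  k1=λy_n ⇒ h·k1=z·y_n;  k2=λ(1+3/11z)y_n ⇒ h·k2=z(1+3/11z)y_n
  y_{n+1}/y_n = 1 − 2/13z + 15/13z(1+3/11z) = 1 + z + 45/143z²
  ⇒ R(z) = 1 + z + 45/143z².

Solve |R(x)|<1 on ℝ⁻.
x=-1.68: |R|=0.2082
R=1: x+45/143x²=0 ⇒ x=−143/45=-3.1778; min R=1−1/(4·45/143)=0.2056>−1
Confirm numerically:
  x=-2.387: |R|=0.40600 <1
  x=-1.885: |R|=0.23315 <1
  x=-1.774: |R|=0.21634 <1
  x=-1.336: |R|=0.22568 <1
  x=-3.595: |R|=1.47200 >1
  x=-3.586: |R|=1.46066 >1
  x=-3.234: |R|=1.05722 >1
So |R|<1 on (-3.1778, 0).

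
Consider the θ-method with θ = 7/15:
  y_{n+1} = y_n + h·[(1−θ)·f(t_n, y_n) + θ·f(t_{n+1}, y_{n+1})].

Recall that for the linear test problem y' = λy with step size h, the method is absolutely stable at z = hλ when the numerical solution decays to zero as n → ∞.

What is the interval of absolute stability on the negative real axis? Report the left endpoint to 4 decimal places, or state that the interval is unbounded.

(-30.0000, 0).

With y'=λy (z=hλ):
  y_{n+1} = y_n + z·[8/15·y_n + 7/15·y_{n+1}] ⇒ (1 − 7/15z)y_{n+1} = (1 + 8/15z)y_n
  R(z) = (1 + 8/15z)/(1 − 7/15z).

Find x<0 with |R(x)|<1.
x=-0.43: |R|=0.6419
R=−1: 1+8/15x = −1+7/15x ⇒ -1/15x=2 ⇒ x=2/(-1/15)=-30.0000
Confirm numerically:
  x=-29.590: |R|=0.99815 <1
  x=-21.811: |R|=0.95116 <1
  x=-12.664: |R|=0.83274 <1
  x=-12.272: |R|=0.82431 <1
  x=-30.515: |R|=1.00225 >1
  x=-30.443: |R|=1.00194 >1
So |R|<1 on (-30.0000, 0).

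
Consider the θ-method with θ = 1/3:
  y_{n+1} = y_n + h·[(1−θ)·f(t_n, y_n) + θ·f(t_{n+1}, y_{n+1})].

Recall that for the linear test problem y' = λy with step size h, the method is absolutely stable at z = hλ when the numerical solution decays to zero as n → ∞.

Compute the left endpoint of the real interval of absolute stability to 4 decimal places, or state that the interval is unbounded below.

left endpoint -6.0000.

Test eqn y'=λy, z=hλ:
  y_{n+1} = y_n + z·[2/3·y_n + 1/3·y_{n+1}] ⇒ (1 − 1/3z)y_{n+1} = (1 + 2/3z)y_n
  so R(z) = (1 + 2/3z)/(1 − 1/3z).

Need |R(x)|<1, x<0.
x=-0.38: |R|=0.6627
R=−1: 1+2/3x = −1+1/3x ⇒ -1/3x=2 ⇒ x=2/(-1/3)=-6.0000
Confirm numerically:
  x=-4.638: |R|=0.82168 <1
  x=-3.958: |R|=0.70652 <1
  x=-3.897: |R|=0.69508 <1
  x=-2.999: |R|=0.49975 <1
  x=-6.436: |R|=1.04621 >1
  x=-6.397: |R|=1.04225 >1
  x=-6.135: |R|=1.01478 >1
So |R|<1 on (-6.0000, 0).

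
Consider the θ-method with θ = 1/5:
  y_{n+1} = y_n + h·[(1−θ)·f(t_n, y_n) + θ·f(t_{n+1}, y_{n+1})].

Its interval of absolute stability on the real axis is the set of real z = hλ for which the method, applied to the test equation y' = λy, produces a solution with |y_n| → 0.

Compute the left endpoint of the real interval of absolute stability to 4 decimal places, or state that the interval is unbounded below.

With y'=λy (z=hλ):
  y_{n+1} = y_n + z·[4/5·y_n + 1/5·y_{n+1}] ⇒ (1 − 1/5z)y_{n+1} = (1 + 4/5z)y_n
  R(z) = (1 + 4/5z)/(1 − 1/5z).

Solve |R(x)|<1 on ℝ⁻.
x=-0.94: |R|=0.2088
R=−1: 1+4/5x = −1+1/5x ⇒ -3/5x=2 ⇒ x=2/(-3/5)=-3.3333
Confirm numerically:
  x=-3.074: |R|=0.90364 <1
  x=-2.297: |R|=0.57393 <1
  x=-2.237: |R|=0.54553 <1
  x=-3.740: |R|=1.13959 >1
  x=-3.563: |R|=1.08046 >1
  x=-3.426: |R|=1.03299 >1
Interval (-3.3333, 0).

left endpoint -3.3333.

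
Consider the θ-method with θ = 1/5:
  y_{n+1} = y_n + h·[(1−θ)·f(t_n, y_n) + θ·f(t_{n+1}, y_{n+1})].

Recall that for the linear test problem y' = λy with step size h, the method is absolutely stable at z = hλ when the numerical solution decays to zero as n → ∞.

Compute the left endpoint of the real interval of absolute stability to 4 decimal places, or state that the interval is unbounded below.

With y'=λy (z=hλ):
  y_{n+1} = y_n + z·[4/5·y_n + 1/5·y_{n+1}] ⇒ (1 − 1/5z)y_{n+1} = (1 + 4/5z)y_n
  so R(z) = (1 + 4/5z)/(1 − 1/5z).

Boundary: |R(x)|=1, x<0.
x=-1.62: |R|=0.2236
R=−1: 1+4/5x = −1+1/5x ⇒ -3/5x=2 ⇒ x=2/(-3/5)=-3.3333
Confirm numerically:
  x=-2.459: |R|=0.64834 <1
  x=-2.161: |R|=0.50887 <1
  x=-1.907: |R|=0.38048 <1
  x=-3.932: |R|=1.20107 >1
  x=-3.776: |R|=1.15132 >1
  x=-3.540: |R|=1.07260 >1
So |R|<1 on (-3.3333, 0).

z* = -3.3333.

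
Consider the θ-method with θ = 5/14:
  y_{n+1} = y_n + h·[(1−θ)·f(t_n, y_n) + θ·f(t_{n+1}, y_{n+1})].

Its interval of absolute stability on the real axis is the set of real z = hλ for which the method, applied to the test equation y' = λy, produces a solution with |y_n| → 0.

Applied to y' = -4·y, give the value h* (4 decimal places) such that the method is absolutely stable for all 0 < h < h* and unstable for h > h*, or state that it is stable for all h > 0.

With y'=λy (z=hλ):
  y_{n+1} = y_n + z·[9/14·y_n + 5/14·y_{n+1}] ⇒ (1 − 5/14z)y_{n+1} = (1 + 9/14z)y_n
  R(z) = (1 + 9/14z)/(1 − 5/14z).

Find x<0 with |R(x)|<1.
x=-1.5: |R|=0.0233
R=−1: 1+9/14x = −1+5/14x ⇒ -2/7x=2 ⇒ x=2/(-2/7)=-7.0000
Confirm numerically:
  x=-6.858: |R|=0.98824 <1
  x=-4.726: |R|=0.75828 <1
  x=-3.399: |R|=0.53528 <1
  x=-7.564: |R|=1.04354 >1
  x=-7.448: |R|=1.03497 >1
  x=-7.027: |R|=1.00220 >1
Interval (-7.0000, 0).

(-7.0000,0); λ=-4 ⇒ h* = (7)/4 = 1.7500.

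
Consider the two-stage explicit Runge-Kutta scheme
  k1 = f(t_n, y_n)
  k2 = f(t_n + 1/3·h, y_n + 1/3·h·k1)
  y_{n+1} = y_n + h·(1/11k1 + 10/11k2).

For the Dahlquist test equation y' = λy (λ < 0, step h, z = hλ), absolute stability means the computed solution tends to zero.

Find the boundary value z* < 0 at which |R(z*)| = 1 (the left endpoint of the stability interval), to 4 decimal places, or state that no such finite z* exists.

left endpoint -3.3000.

Test eqn y'=λy, z=hλ:
  k1=λy_n ⇒ h·k1=z·y_n;  k2=λ(1+1/3z)y_n ⇒ h·k2=z(1+1/3z)y_n
  y_{n+1}/y_n = 1 + 1/11z + 10/11z(1+1/3z) = 1 + z + 10/33z²
  so R(z) = 1 + z + 10/33z².

Boundary: |R(x)|=1, x<0.
x=-1.67: |R|=0.1751
R=1: x+10/33x²=0 ⇒ x=−33/10=-3.3000; min R=1−1/(4·10/33)=0.1750>−1
Confirm numerically:
  x=-2.037: |R|=0.22038 <1
  x=-1.976: |R|=0.20720 <1
  x=-1.703: |R|=0.17585 <1
  x=-3.523: |R|=1.23807 >1
  x=-3.343: |R|=1.04356 >1
Stable set (-3.3000, 0).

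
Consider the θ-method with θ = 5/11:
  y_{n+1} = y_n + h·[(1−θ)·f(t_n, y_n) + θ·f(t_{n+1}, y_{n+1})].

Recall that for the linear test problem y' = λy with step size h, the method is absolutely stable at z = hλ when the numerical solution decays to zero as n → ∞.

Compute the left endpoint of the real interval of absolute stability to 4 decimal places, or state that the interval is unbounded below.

left endpoint -22.0000.

With y'=λy (z=hλ):
  y_{n+1} = y_n + z·[6/11·y_n + 5/11·y_{n+1}] ⇒ (1 − 5/11z)y_{n+1} = (1 + 6/11z)y_n
  so R(z) = (1 + 6/11z)/(1 − 5/11z).

Solve |R(x)|<1 on ℝ⁻.
x=-1.06: |R|=0.2847
R=−1: 1+6/11x = −1+5/11x ⇒ -1/11x=2 ⇒ x=2/(-1/11)=-22.0000
Confirm numerically:
  x=-11.524: |R|=0.84733 <1
  x=-9.801: |R|=0.79670 <1
  x=-9.065: |R|=0.77035 <1
  x=-22.509: |R|=1.00412 >1
  x=-22.056: |R|=1.00046 >1
Interval (-22.0000, 0).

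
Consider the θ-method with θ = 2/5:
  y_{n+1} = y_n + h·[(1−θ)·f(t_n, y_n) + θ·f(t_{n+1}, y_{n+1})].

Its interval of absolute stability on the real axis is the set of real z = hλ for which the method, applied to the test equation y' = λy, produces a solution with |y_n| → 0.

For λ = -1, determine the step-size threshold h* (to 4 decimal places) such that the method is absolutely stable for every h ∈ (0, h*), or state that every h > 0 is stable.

(-10.0000,0); λ=-1 ⇒ h* = (10)/1 = 10.0000.

With y'=λy (z=hλ):
  y_{n+1} = y_n + z·[3/5·y_n + 2/5·y_{n+1}] ⇒ (1 − 2/5z)y_{n+1} = (1 + 3/5z)y_n
  R(z) = (1 + 3/5z)/(1 − 2/5z).

Need |R(x)|<1, x<0.
x=-0.69: |R|=0.4592
R=−1: 1+3/5x = −1+2/5x ⇒ -1/5x=2 ⇒ x=2/(-1/5)=-10.0000
Confirm numerically:
  x=-9.929: |R|=0.99714 <1
  x=-9.663: |R|=0.98615 <1
  x=-6.686: |R|=0.81962 <1
  x=-6.016: |R|=0.76609 <1
  x=-10.232: |R|=1.00911 >1
  x=-10.129: |R|=1.00511 >1
  x=-10.025: |R|=1.00100 >1
Stable set (-10.0000, 0).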